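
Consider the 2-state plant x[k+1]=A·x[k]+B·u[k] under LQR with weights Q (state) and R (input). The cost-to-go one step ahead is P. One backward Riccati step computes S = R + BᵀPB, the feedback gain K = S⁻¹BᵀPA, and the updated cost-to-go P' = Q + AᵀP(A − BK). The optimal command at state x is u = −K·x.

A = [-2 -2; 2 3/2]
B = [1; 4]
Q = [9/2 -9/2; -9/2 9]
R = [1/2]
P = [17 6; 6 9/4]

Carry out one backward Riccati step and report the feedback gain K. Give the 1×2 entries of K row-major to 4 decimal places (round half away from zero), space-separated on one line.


BᵀP = [41.0000 15.0000]
S = R + BᵀPB = [1/2] + [101.0000] = [101.5000]
BᵀPA = [-52.0000 -59.5000]
K = S⁻¹·BᵀPA = [-0.5123 -0.5862]
A−BK = [-1.4877 -1.4138; 4.0493 3.8448]
AᵀP(A−BK) = [2.3596 2.2672; 2.2672 2.1832]
P' = Q + AᵀP(A−BK) = [6.8596 -2.2328; -2.2328 11.1832]
tr(P') = 18.0428

-0.5123 -0.5862


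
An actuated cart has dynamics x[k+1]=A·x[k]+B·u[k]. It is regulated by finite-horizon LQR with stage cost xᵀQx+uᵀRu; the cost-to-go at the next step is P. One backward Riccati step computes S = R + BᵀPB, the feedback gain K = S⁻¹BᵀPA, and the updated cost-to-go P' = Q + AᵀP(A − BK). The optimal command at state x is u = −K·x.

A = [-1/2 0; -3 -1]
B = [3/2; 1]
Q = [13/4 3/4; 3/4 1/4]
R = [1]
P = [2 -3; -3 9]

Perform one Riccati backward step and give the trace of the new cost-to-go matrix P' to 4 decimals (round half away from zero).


48.1818

BᵀP = [0.0000 4.5000]
S = R + BᵀPB = [1] + [4.5000] = [5.5000]
BᵀPA = [-13.5000 -4.5000]
K = S⁻¹·BᵀPA = [-2.4545 -0.8182]
A−BK = [3.1818 1.2273; -0.5455 -0.1818]
AᵀP(A−BK) = [39.3636 14.4545; 14.4545 5.3182]
P' = Q + AᵀP(A−BK) = [42.6136 15.2045; 15.2045 5.5682]
tr(P') = 48.1818


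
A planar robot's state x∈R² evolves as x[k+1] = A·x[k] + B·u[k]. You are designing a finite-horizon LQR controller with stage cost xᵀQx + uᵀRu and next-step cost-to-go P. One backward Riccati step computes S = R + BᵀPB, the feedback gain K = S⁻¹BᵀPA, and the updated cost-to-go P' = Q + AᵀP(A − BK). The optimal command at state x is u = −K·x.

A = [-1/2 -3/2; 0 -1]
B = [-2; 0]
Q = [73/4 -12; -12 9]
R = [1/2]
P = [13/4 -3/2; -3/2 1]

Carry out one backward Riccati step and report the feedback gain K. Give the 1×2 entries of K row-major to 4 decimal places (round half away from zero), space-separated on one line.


BᵀP = [-6.5000 3.0000]
S = R + BᵀPB = [1/2] + [13.0000] = [13.5000]
BᵀPA = [3.2500 6.7500]
K = S⁻¹·BᵀPA = [0.2407 0.5000]
A−BK = [-0.0185 -0.5000; 0.0000 -1.0000]
AᵀP(A−BK) = [0.0301 0.0625; 0.0625 0.4375]
P' = Q + AᵀP(A−BK) = [18.2801 -11.9375; -11.9375 9.4375]
tr(P') = 27.7176

0.2407 0.5000


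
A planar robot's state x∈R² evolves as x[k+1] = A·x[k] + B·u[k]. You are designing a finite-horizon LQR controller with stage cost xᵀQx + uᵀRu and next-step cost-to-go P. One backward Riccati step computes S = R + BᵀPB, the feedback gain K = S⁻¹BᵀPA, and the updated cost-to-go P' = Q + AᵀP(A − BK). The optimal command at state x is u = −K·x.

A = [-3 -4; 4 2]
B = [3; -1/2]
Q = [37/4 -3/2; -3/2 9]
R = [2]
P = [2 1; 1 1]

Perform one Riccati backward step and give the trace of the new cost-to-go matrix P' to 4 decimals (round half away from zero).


29.0471

BᵀP = [5.5000 2.5000]
S = R + BᵀPB = [2] + [15.2500] = [17.2500]
BᵀPA = [-6.5000 -17.0000]
K = S⁻¹·BᵀPA = [-0.3768 -0.9855]
A−BK = [-1.8696 -1.0435; 3.8116 1.5072]
AᵀP(A−BK) = [7.5507 3.5942; 3.5942 3.2464]
P' = Q + AᵀP(A−BK) = [16.8007 2.0942; 2.0942 12.2464]
tr(P') = 29.0471


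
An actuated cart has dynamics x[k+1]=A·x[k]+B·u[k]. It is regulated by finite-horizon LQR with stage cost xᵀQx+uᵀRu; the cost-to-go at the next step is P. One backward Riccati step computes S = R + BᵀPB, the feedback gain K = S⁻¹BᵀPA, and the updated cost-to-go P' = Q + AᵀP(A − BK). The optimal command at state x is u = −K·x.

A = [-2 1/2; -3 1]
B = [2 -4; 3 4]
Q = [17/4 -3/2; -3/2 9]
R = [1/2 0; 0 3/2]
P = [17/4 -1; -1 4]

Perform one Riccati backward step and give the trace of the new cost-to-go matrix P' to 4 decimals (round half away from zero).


BᵀP = [5.5000 10.0000; -21.0000 20.0000]
S = R + BᵀPB = [1/2 0; 0 3/2] + [41.0000 18.0000; 18.0000 164.0000] = [41.5000 18.0000; 18.0000 165.5000]
BᵀPA = [-41.0000 12.7500; -18.0000 9.5000]
K = S⁻¹·BᵀPA = [-0.9874 0.2963; -0.0014 0.0252]
A−BK = [-0.0308 0.0081; -0.0324 0.0104]
AᵀP(A−BK) = [0.4937 -0.1482; -0.1482 0.0454]
P' = Q + AᵀP(A−BK) = [4.7437 -1.6482; -1.6482 9.0454]
tr(P') = 13.7891

13.7891


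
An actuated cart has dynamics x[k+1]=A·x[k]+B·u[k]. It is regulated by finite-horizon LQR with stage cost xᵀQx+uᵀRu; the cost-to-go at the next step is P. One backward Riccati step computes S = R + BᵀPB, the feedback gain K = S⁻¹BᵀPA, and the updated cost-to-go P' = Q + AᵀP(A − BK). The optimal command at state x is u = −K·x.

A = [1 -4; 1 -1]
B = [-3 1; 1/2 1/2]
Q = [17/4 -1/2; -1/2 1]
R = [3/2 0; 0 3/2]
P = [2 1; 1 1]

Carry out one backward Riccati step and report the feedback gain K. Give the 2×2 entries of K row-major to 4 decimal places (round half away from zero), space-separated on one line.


BᵀP = [-5.5000 -2.5000; 2.5000 1.5000]
S = R + BᵀPB = [3/2 0; 0 3/2] + [15.2500 -6.7500; -6.7500 3.2500] = [16.7500 -6.7500; -6.7500 4.7500]
BᵀPA = [-8.0000 24.5000; 4.0000 -11.5000]
K = S⁻¹·BᵀPA = [-0.3235 1.1397; 0.3824 -0.8015]
A−BK = [-0.3529 0.2206; 0.9706 -1.1691]
AᵀP(A−BK) = [0.8824 -1.6765; -1.6765 3.8603]
P' = Q + AᵀP(A−BK) = [5.1324 -2.1765; -2.1765 4.8603]
tr(P') = 9.9926

-0.3235 1.1397 0.3824 -0.8015


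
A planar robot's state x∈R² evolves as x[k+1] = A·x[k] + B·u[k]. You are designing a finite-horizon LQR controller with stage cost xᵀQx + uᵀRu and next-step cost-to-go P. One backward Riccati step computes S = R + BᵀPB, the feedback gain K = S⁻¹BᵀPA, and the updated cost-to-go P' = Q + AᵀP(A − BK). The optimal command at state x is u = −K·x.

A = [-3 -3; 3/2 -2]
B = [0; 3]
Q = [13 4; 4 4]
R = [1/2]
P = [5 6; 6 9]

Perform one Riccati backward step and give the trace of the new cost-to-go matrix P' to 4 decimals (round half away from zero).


BᵀP = [18.0000 27.0000]
S = R + BᵀPB = [1/2] + [81.0000] = [81.5000]
BᵀPA = [-13.5000 -108.0000]
K = S⁻¹·BᵀPA = [-0.1656 -1.3252]
A−BK = [-3.0000 -3.0000; 1.9969 1.9755]
AᵀP(A−BK) = [9.0138 9.1104; 9.1104 9.8834]
P' = Q + AᵀP(A−BK) = [22.0138 13.1104; 13.1104 13.8834]
tr(P') = 35.8972

35.8972


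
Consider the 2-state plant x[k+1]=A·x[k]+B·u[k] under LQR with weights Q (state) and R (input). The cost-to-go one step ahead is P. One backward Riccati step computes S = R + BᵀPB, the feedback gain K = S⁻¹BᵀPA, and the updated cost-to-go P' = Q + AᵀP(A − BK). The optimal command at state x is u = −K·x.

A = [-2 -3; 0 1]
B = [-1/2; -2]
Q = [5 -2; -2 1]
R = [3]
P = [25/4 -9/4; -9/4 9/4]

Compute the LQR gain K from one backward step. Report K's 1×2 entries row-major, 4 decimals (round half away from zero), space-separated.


-0.3034 -0.8276

BᵀP = [1.3750 -3.3750]
S = R + BᵀPB = [3] + [6.0625] = [9.0625]
BᵀPA = [-2.7500 -7.5000]
K = S⁻¹·BᵀPA = [-0.3034 -0.8276]
A−BK = [-2.1517 -3.4138; -0.6069 -0.6552]
AᵀP(A−BK) = [24.1655 39.7241; 39.7241 65.7931]
P' = Q + AᵀP(A−BK) = [29.1655 37.7241; 37.7241 66.7931]
tr(P') = 95.9586


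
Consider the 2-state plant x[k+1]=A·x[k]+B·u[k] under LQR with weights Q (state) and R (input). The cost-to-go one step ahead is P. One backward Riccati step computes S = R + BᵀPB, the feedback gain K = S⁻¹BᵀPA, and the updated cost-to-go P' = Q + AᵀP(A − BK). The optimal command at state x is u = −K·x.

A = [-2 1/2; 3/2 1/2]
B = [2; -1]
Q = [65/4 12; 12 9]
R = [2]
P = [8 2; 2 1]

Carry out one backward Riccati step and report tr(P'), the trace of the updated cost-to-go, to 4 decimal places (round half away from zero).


BᵀP = [14.0000 3.0000]
S = R + BᵀPB = [2] + [25.0000] = [27.0000]
BᵀPA = [-23.5000 8.5000]
K = S⁻¹·BᵀPA = [-0.8704 0.3148]
A−BK = [-0.2593 -0.1296; 0.6296 0.8148]
AᵀP(A−BK) = [1.7963 -0.3519; -0.3519 0.5741]
P' = Q + AᵀP(A−BK) = [18.0463 11.6481; 11.6481 9.5741]
tr(P') = 27.6204

27.6204


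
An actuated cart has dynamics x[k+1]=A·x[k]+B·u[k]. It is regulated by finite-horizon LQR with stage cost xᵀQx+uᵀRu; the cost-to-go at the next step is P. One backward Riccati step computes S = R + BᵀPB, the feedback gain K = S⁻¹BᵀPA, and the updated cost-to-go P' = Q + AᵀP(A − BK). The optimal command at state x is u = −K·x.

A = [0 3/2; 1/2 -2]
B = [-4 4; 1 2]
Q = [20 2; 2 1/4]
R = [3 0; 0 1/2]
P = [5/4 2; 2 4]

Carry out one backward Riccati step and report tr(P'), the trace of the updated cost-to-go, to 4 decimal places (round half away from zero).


BᵀP = [-3.0000 -4.0000; 9.0000 16.0000]
S = R + BᵀPB = [3 0; 0 1/2] + [8.0000 -20.0000; -20.0000 68.0000] = [11.0000 -20.0000; -20.0000 68.5000]
BᵀPA = [-2.0000 3.5000; 8.0000 -18.5000]
K = S⁻¹·BᵀPA = [0.0651 -0.3685; 0.1358 -0.3777]
A−BK = [-0.2829 1.5368; 0.1634 -0.8762]
AᵀP(A−BK) = [0.0438 -0.2157; -0.2157 1.1155]
P' = Q + AᵀP(A−BK) = [20.0438 1.7843; 1.7843 1.3655]
tr(P') = 21.4094

21.4094


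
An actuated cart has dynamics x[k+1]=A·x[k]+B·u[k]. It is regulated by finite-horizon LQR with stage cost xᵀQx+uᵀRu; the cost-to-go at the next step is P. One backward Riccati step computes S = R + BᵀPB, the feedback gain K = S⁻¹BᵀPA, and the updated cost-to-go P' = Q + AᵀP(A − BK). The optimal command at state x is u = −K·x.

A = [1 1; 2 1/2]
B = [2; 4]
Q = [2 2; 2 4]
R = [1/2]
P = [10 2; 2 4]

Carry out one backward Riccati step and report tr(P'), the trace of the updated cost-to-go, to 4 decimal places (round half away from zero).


BᵀP = [28.0000 20.0000]
S = R + BᵀPB = [1/2] + [136.0000] = [136.5000]
BᵀPA = [68.0000 38.0000]
K = S⁻¹·BᵀPA = [0.4982 0.2784]
A−BK = [0.0037 0.4432; 0.0073 -0.6136]
AᵀP(A−BK) = [0.1245 0.0696; 0.0696 2.4212]
P' = Q + AᵀP(A−BK) = [2.1245 2.0696; 2.0696 6.4212]
tr(P') = 8.5458

8.5458


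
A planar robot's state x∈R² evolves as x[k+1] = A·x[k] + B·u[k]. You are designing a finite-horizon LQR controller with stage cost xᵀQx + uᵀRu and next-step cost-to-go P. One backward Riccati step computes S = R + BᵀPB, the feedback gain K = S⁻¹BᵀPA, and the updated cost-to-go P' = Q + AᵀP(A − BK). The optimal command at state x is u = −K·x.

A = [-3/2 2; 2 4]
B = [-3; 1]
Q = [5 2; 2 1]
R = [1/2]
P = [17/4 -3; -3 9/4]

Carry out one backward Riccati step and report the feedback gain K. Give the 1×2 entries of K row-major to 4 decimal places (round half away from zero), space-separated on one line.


0.7818 0.2288

BᵀP = [-15.7500 11.2500]
S = R + BᵀPB = [1/2] + [58.5000] = [59.0000]
BᵀPA = [46.1250 13.5000]
K = S⁻¹·BᵀPA = [0.7818 0.2288]
A−BK = [0.8453 2.6864; 1.2182 3.7712]
AᵀP(A−BK) = [0.5029 0.6960; 0.6960 1.9110]
P' = Q + AᵀP(A−BK) = [5.5029 2.6960; 2.6960 2.9110]
tr(P') = 8.4139


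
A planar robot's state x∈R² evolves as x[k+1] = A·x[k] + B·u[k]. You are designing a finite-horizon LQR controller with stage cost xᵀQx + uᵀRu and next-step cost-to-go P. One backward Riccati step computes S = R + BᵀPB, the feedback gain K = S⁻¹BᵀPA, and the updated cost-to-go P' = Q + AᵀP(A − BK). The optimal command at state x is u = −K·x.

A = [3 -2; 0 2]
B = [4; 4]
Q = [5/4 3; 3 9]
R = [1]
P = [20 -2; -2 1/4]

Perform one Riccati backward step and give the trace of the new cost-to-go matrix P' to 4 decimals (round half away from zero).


BᵀP = [72.0000 -7.0000]
S = R + BᵀPB = [1] + [260.0000] = [261.0000]
BᵀPA = [216.0000 -158.0000]
K = S⁻¹·BᵀPA = [0.8276 -0.6054]
A−BK = [-0.3103 0.4215; -3.3103 4.4215]
AᵀP(A−BK) = [1.2414 -1.2414; -1.2414 1.3525]
P' = Q + AᵀP(A−BK) = [2.4914 1.7586; 1.7586 10.3525]
tr(P') = 12.8439

12.8439


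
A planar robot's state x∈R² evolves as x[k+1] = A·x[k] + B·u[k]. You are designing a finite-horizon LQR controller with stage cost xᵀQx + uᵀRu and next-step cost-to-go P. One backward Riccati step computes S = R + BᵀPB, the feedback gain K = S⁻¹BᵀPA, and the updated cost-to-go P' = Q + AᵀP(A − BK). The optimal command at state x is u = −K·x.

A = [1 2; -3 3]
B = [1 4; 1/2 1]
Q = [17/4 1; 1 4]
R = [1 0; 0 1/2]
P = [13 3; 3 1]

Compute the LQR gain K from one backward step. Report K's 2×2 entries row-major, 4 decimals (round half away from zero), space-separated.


-0.2036 0.2433 0.1221 0.5740

BᵀP = [14.5000 3.5000; 55.0000 13.0000]
S = R + BᵀPB = [1 0; 0 1/2] + [16.2500 61.5000; 61.5000 233.0000] = [17.2500 61.5000; 61.5000 233.5000]
BᵀPA = [4.0000 39.5000; 16.0000 149.0000]
K = S⁻¹·BᵀPA = [-0.2036 0.2433; 0.1221 0.5740]
A−BK = [0.7150 -0.5394; -3.0204 2.3043]
AᵀP(A−BK) = [2.8601 -2.1578; -2.1578 1.8585]
P' = Q + AᵀP(A−BK) = [7.1101 -1.1578; -1.1578 5.8585]
tr(P') = 12.9686


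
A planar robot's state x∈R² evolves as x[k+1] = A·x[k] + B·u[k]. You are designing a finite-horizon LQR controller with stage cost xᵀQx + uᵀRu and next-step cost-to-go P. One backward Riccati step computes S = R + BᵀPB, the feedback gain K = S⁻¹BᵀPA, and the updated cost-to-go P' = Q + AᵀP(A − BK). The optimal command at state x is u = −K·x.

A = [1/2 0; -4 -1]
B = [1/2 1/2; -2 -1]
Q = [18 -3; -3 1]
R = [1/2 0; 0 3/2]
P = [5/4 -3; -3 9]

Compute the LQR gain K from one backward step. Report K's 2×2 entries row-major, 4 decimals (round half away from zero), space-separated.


1.7432 0.4203 0.2930 0.0661

BᵀP = [6.6250 -19.5000; 3.6250 -10.5000]
S = R + BᵀPB = [1/2 0; 0 3/2] + [42.3125 22.8125; 22.8125 12.3125] = [42.8125 22.8125; 22.8125 13.8125]
BᵀPA = [81.3125 19.5000; 43.8125 10.5000]
K = S⁻¹·BᵀPA = [1.7432 0.4203; 0.2930 0.0661]
A−BK = [-0.5181 -0.2432; -0.2207 -0.0934]
AᵀP(A−BK) = [1.7359 0.4322; 0.4322 0.1110]
P' = Q + AᵀP(A−BK) = [19.7359 -2.5678; -2.5678 1.1110]
tr(P') = 20.8469


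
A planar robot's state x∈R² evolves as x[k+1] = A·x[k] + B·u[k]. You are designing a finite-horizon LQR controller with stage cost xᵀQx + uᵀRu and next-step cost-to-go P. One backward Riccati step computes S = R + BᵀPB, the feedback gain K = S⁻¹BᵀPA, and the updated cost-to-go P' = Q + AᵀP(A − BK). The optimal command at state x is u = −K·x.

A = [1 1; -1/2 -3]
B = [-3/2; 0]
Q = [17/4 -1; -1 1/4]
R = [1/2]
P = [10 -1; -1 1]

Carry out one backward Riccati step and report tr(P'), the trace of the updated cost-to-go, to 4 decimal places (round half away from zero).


13.4321

BᵀP = [-15.0000 1.5000]
S = R + BᵀPB = [1/2] + [22.5000] = [23.0000]
BᵀPA = [-15.7500 -19.5000]
K = S⁻¹·BᵀPA = [-0.6848 -0.8478]
A−BK = [-0.0272 -0.2717; -0.5000 -3.0000]
AᵀP(A−BK) = [0.4647 1.6467; 1.6467 8.4674]
P' = Q + AᵀP(A−BK) = [4.7147 0.6467; 0.6467 8.7174]
tr(P') = 13.4321


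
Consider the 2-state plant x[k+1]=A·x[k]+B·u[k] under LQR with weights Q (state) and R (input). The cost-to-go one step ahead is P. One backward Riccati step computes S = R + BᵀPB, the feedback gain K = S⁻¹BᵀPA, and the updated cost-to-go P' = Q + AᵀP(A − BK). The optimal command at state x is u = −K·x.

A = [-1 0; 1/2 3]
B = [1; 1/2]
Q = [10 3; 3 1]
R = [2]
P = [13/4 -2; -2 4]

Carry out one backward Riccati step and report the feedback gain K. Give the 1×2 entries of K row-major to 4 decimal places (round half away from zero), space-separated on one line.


BᵀP = [2.2500 0.0000]
S = R + BᵀPB = [2] + [2.2500] = [4.2500]
BᵀPA = [-2.2500 0.0000]
K = S⁻¹·BᵀPA = [-0.5294 0.0000]
A−BK = [-0.4706 0.0000; 0.7647 3.0000]
AᵀP(A−BK) = [5.0588 12.0000; 12.0000 36.0000]
P' = Q + AᵀP(A−BK) = [15.0588 15.0000; 15.0000 37.0000]
tr(P') = 52.0588

-0.5294 0.0000


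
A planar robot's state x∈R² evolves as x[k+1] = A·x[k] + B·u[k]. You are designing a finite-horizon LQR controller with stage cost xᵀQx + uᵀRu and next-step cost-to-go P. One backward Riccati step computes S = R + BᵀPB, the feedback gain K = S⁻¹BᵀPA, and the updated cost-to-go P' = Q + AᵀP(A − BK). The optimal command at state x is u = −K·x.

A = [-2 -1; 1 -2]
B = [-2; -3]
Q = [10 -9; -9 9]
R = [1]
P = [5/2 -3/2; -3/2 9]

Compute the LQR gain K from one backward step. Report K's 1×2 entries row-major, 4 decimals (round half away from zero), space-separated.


-0.3108 0.6554

BᵀP = [-0.5000 -24.0000]
S = R + BᵀPB = [1] + [73.0000] = [74.0000]
BᵀPA = [-23.0000 48.5000]
K = S⁻¹·BᵀPA = [-0.3108 0.6554]
A−BK = [-2.6216 0.3108; 0.0676 -0.0338]
AᵀP(A−BK) = [17.8514 -2.4257; -2.4257 0.7128]
P' = Q + AᵀP(A−BK) = [27.8514 -11.4257; -11.4257 9.7128]
tr(P') = 37.5642


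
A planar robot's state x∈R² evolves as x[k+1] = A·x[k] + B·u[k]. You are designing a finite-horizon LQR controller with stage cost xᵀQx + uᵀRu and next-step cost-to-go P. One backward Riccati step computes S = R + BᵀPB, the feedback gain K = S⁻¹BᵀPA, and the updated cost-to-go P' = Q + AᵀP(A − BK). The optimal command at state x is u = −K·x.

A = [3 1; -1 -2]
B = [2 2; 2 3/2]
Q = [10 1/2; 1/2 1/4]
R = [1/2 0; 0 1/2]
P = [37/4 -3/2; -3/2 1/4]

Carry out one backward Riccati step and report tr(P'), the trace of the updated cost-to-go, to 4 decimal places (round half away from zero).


11.4306

BᵀP = [15.5000 -2.5000; 16.2500 -2.6250]
S = R + BᵀPB = [1/2 0; 0 1/2] + [26.0000 27.2500; 27.2500 28.5625] = [26.5000 27.2500; 27.2500 29.0625]
BᵀPA = [49.0000 20.5000; 51.3750 21.5000]
K = S⁻¹·BᵀPA = [0.8732 0.3590; 0.9490 0.4032]
A−BK = [-0.6444 -0.5243; -4.1699 -3.3228]
AᵀP(A−BK) = [0.9584 0.4459; 0.4459 0.2223]
P' = Q + AᵀP(A−BK) = [10.9584 0.9459; 0.9459 0.4723]
tr(P') = 11.4306


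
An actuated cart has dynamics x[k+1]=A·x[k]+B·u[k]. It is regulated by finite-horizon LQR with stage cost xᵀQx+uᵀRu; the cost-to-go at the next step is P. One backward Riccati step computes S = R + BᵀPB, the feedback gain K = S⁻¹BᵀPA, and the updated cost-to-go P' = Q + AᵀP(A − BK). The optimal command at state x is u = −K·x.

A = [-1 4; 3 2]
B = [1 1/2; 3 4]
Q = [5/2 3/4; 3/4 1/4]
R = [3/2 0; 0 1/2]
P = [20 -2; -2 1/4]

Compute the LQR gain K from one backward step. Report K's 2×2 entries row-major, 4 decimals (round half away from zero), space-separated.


-1.6606 4.7156 0.8807 -0.9541

BᵀP = [14.0000 -1.2500; 2.0000 0.0000]
S = R + BᵀPB = [3/2 0; 0 1/2] + [10.2500 2.0000; 2.0000 1.0000] = [11.7500 2.0000; 2.0000 1.5000]
BᵀPA = [-17.7500 53.5000; -2.0000 8.0000]
K = S⁻¹·BᵀPA = [-1.6606 4.7156; 0.8807 -0.9541]
A−BK = [0.2202 -0.2385; 4.4587 -8.3303]
AᵀP(A−BK) = [6.5367 -16.7064; -16.7064 44.3486]
P' = Q + AᵀP(A−BK) = [9.0367 -15.9564; -15.9564 44.5986]
tr(P') = 53.6353


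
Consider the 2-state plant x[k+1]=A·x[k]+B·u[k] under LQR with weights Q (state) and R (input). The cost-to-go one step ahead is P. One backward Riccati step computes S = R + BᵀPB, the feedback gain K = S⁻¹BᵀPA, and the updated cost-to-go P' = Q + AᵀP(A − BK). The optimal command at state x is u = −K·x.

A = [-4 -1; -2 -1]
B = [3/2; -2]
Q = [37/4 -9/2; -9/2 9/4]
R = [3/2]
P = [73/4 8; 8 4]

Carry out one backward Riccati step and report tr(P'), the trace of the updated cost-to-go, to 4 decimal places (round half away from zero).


BᵀP = [11.3750 4.0000]
S = R + BᵀPB = [3/2] + [9.0625] = [10.5625]
BᵀPA = [-53.5000 -15.3750]
K = S⁻¹·BᵀPA = [-5.0651 -1.4556]
A−BK = [3.5976 1.1834; -12.1302 -3.9112]
AᵀP(A−BK) = [165.0178 51.1243; 51.1243 15.8698]
P' = Q + AᵀP(A−BK) = [174.2678 46.6243; 46.6243 18.1198]
tr(P') = 192.3876

192.3876


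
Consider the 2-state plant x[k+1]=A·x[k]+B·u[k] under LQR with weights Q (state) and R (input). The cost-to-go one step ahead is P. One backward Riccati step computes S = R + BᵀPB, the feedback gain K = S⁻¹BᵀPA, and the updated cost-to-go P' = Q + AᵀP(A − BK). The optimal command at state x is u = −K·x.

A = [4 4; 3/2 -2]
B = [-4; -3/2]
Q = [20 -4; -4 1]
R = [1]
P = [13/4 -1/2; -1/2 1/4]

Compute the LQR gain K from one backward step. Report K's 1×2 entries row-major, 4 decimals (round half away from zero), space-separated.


-0.9790 -1.0986

BᵀP = [-12.2500 1.6250]
S = R + BᵀPB = [1] + [46.5625] = [47.5625]
BᵀPA = [-46.5625 -52.2500]
K = S⁻¹·BᵀPA = [-0.9790 -1.0986]
A−BK = [0.0841 -0.3942; 0.0315 -3.6478]
AᵀP(A−BK) = [0.9790 1.0986; 1.0986 3.6005]
P' = Q + AᵀP(A−BK) = [20.9790 -2.9014; -2.9014 4.6005]
tr(P') = 25.5795


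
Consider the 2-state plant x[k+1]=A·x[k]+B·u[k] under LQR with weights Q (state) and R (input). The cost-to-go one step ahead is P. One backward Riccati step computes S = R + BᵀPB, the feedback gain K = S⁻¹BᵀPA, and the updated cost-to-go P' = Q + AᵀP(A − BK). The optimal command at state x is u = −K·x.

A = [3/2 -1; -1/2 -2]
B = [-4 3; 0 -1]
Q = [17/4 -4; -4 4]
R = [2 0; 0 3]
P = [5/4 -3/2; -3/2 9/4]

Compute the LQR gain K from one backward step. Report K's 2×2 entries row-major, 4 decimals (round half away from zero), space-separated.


-0.2625 -0.0438 0.2250 0.2875

BᵀP = [-5.0000 6.0000; 5.2500 -6.7500]
S = R + BᵀPB = [2 0; 0 3] + [20.0000 -21.0000; -21.0000 22.5000] = [22.0000 -21.0000; -21.0000 25.5000]
BᵀPA = [-10.5000 -7.0000; 11.2500 8.2500]
K = S⁻¹·BᵀPA = [-0.2625 -0.0438; 0.2250 0.2875]
A−BK = [-0.2250 -2.0375; -0.2750 -1.7125]
AᵀP(A−BK) = [0.3375 0.4313; 0.4313 1.5719]
P' = Q + AᵀP(A−BK) = [4.5875 -3.5688; -3.5688 5.5719]
tr(P') = 10.1594


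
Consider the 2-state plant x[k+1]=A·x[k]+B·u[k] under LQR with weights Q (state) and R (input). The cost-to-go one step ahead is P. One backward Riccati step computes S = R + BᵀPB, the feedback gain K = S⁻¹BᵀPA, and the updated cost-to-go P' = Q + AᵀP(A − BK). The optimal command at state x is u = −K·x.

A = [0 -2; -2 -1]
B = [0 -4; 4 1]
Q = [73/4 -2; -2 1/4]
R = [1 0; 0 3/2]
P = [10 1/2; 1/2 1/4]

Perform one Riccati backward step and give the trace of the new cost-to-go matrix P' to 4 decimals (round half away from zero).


BᵀP = [2.0000 1.0000; -39.5000 -1.7500]
S = R + BᵀPB = [1 0; 0 3/2] + [4.0000 -7.0000; -7.0000 156.2500] = [5.0000 -7.0000; -7.0000 157.7500]
BᵀPA = [-2.0000 -5.0000; 3.5000 80.7500]
K = S⁻¹·BᵀPA = [-0.3934 -0.3021; 0.0047 0.4985]
A−BK = [0.0189 -0.0061; -0.4312 -0.2900]
AᵀP(A−BK) = [0.1967 0.1511; 0.1511 0.4872]
P' = Q + AᵀP(A−BK) = [18.4467 -1.8489; -1.8489 0.7372]
tr(P') = 19.1838

19.1838


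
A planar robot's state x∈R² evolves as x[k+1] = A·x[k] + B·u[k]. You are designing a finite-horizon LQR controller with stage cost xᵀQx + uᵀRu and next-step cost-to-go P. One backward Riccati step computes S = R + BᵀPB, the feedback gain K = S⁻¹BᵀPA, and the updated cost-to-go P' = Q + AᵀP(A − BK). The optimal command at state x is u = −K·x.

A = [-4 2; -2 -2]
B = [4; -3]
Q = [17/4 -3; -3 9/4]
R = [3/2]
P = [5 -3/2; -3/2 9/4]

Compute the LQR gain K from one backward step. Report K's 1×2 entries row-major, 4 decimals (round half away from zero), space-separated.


BᵀP = [24.5000 -12.7500]
S = R + BᵀPB = [3/2] + [136.2500] = [137.7500]
BᵀPA = [-72.5000 74.5000]
K = S⁻¹·BᵀPA = [-0.5263 0.5408]
A−BK = [-1.8947 -0.1633; -3.5789 -0.3775]
AᵀP(A−BK) = [26.8421 2.2105; 2.2105 0.7078]
P' = Q + AᵀP(A−BK) = [31.0921 -0.7895; -0.7895 2.9578]
tr(P') = 34.0499

-0.5263 0.5408


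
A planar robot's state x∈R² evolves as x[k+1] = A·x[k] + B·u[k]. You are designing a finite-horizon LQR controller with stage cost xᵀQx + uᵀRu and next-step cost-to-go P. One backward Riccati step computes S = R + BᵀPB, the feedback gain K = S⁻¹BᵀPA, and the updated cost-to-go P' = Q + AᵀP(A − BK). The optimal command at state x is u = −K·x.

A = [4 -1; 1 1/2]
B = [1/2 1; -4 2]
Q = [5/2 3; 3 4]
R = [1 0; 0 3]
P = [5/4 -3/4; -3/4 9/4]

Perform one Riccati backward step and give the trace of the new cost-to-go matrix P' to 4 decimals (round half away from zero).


BᵀP = [3.6250 -9.3750; -0.2500 3.7500]
S = R + BᵀPB = [1 0; 0 3] + [39.3125 -15.1250; -15.1250 7.2500] = [40.3125 -15.1250; -15.1250 10.2500]
BᵀPA = [5.1250 -8.3125; 2.7500 2.1250]
K = S⁻¹·BᵀPA = [0.5103 -0.2877; 1.0213 -0.2172]
A−BK = [2.7235 -0.6389; 0.9986 -0.2164]
AᵀP(A−BK) = [10.8258 -2.5532; -2.5532 0.6326]
P' = Q + AᵀP(A−BK) = [13.3258 0.4468; 0.4468 4.6326]
tr(P') = 17.9584

17.9584


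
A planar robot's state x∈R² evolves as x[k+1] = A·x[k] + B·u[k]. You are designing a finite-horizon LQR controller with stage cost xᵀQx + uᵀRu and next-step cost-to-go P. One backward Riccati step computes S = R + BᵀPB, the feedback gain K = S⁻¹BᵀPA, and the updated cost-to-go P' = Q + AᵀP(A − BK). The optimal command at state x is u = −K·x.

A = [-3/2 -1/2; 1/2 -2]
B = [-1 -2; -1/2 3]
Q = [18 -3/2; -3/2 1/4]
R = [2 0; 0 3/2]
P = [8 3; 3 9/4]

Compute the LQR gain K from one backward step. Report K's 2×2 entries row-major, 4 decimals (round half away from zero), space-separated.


0.7330 1.1049 0.3391 -0.2997

BᵀP = [-9.5000 -4.1250; -7.0000 0.7500]
S = R + BᵀPB = [2 0; 0 3/2] + [11.5625 6.6250; 6.6250 16.2500] = [13.5625 6.6250; 6.6250 17.7500]
BᵀPA = [12.1875 13.0000; 10.8750 2.0000]
K = S⁻¹·BᵀPA = [0.7330 1.1049; 0.3391 -0.2997]
A−BK = [-0.0888 0.0055; -0.1508 -0.5483]
AᵀP(A−BK) = [1.4417 1.7931; 1.7931 3.2353]
P' = Q + AᵀP(A−BK) = [19.4417 0.2931; 0.2931 3.4853]
tr(P') = 22.9269


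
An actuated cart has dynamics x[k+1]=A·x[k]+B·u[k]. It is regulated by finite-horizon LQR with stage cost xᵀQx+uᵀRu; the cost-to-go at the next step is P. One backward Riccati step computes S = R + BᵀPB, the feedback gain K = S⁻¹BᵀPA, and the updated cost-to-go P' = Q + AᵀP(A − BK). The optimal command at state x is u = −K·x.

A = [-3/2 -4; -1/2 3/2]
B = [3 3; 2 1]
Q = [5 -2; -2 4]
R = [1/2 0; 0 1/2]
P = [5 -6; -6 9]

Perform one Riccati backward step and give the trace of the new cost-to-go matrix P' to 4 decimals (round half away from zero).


20.4255

BᵀP = [3.0000 0.0000; 9.0000 -9.0000]
S = R + BᵀPB = [1/2 0; 0 1/2] + [9.0000 9.0000; 9.0000 18.0000] = [9.5000 9.0000; 9.0000 18.5000]
BᵀPA = [-4.5000 -12.0000; -9.0000 -49.5000]
K = S⁻¹·BᵀPA = [-0.0237 2.3588; -0.4749 -3.8232]
A−BK = [-0.0040 0.3931; 0.0224 0.6055]
AᵀP(A−BK) = [0.1187 0.9558; 0.9558 11.3067]
P' = Q + AᵀP(A−BK) = [5.1187 -1.0442; -1.0442 15.3067]
tr(P') = 20.4255


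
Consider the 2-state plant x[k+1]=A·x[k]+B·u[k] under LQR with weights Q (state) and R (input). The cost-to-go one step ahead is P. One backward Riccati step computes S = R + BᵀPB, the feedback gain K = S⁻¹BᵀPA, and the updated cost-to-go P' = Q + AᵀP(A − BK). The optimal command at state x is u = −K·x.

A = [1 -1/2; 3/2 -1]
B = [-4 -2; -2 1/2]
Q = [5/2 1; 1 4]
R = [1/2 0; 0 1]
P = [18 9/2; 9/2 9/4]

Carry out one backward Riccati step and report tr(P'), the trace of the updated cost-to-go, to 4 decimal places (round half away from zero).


BᵀP = [-81.0000 -22.5000; -33.7500 -7.8750]
S = R + BᵀPB = [1/2 0; 0 1] + [369.0000 150.7500; 150.7500 63.5625] = [369.5000 150.7500; 150.7500 64.5625]
BᵀPA = [-114.7500 63.0000; -45.5625 24.7500]
K = S⁻¹·BᵀPA = [-0.4778 0.2976; 0.4098 -0.3115]
A−BK = [-0.0914 0.0673; 0.3396 -0.2490]
AᵀP(A−BK) = [0.4126 -0.2945; -0.2945 0.2116]
P' = Q + AᵀP(A−BK) = [2.9126 0.7055; 0.7055 4.2116]
tr(P') = 7.1241

7.1241


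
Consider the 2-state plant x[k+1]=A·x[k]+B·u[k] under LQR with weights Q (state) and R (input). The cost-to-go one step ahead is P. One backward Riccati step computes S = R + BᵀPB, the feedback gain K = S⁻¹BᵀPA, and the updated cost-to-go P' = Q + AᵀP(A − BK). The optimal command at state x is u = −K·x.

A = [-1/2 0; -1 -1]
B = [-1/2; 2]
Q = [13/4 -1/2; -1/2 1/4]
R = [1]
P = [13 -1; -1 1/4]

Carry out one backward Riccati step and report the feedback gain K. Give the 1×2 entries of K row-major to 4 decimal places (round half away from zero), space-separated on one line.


BᵀP = [-8.5000 1.0000]
S = R + BᵀPB = [1] + [6.2500] = [7.2500]
BᵀPA = [3.2500 -1.0000]
K = S⁻¹·BᵀPA = [0.4483 -0.1379]
A−BK = [-0.2759 -0.0690; -1.8966 -0.7241]
AᵀP(A−BK) = [1.0431 0.1983; 0.1983 0.1121]
P' = Q + AᵀP(A−BK) = [4.2931 -0.3017; -0.3017 0.3621]
tr(P') = 4.6552

0.4483 -0.1379


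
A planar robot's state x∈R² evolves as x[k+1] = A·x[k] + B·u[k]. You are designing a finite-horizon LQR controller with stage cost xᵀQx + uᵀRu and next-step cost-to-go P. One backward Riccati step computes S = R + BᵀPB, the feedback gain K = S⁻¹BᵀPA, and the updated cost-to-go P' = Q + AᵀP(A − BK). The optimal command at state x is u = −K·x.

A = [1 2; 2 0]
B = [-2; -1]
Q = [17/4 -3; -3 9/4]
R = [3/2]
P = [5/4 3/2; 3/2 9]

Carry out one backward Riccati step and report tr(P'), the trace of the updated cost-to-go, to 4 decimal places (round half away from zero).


15.3081

BᵀP = [-4.0000 -12.0000]
S = R + BᵀPB = [3/2] + [20.0000] = [21.5000]
BᵀPA = [-28.0000 -8.0000]
K = S⁻¹·BᵀPA = [-1.3023 -0.3721]
A−BK = [-1.6047 1.2558; 0.6977 -0.3721]
AᵀP(A−BK) = [6.7849 -1.9186; -1.9186 2.0233]
P' = Q + AᵀP(A−BK) = [11.0349 -4.9186; -4.9186 4.2733]
tr(P') = 15.3081


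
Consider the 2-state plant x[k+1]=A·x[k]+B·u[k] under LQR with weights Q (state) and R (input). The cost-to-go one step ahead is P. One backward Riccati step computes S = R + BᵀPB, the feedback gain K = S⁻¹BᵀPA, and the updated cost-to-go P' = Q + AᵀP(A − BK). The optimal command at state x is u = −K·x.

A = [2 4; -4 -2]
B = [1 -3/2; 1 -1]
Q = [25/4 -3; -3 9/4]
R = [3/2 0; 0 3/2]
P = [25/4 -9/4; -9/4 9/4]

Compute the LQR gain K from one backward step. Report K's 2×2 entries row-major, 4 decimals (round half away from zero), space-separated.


BᵀP = [4.0000 0.0000; -7.1250 1.1250]
S = R + BᵀPB = [3/2 0; 0 3/2] + [4.0000 -6.0000; -6.0000 9.5625] = [5.5000 -6.0000; -6.0000 11.0625]
BᵀPA = [8.0000 16.0000; -18.7500 -30.7500]
K = S⁻¹·BᵀPA = [-0.9660 -0.3019; -2.2189 -2.9434]
A−BK = [-0.3623 -0.1132; -5.2528 -4.6415]
AᵀP(A−BK) = [63.1245 60.2264; 60.2264 59.3208]
P' = Q + AᵀP(A−BK) = [69.3745 57.2264; 57.2264 61.5708]
tr(P') = 130.9453

-0.9660 -0.3019 -2.2189 -2.9434


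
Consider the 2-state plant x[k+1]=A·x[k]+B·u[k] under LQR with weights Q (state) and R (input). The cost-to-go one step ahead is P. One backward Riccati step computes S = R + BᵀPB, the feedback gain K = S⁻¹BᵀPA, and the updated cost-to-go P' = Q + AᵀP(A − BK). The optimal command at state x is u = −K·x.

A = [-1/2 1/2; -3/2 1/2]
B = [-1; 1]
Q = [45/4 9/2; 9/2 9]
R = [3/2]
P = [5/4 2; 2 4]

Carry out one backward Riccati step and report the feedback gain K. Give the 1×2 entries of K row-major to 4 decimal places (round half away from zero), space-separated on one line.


BᵀP = [0.7500 2.0000]
S = R + BᵀPB = [3/2] + [1.2500] = [2.7500]
BᵀPA = [-3.3750 1.3750]
K = S⁻¹·BᵀPA = [-1.2273 0.5000]
A−BK = [-1.7273 1.0000; -0.2727 0.0000]
AᵀP(A−BK) = [8.1705 -3.6250; -3.6250 1.6250]
P' = Q + AᵀP(A−BK) = [19.4205 0.8750; 0.8750 10.6250]
tr(P') = 30.0455

-1.2273 0.5000


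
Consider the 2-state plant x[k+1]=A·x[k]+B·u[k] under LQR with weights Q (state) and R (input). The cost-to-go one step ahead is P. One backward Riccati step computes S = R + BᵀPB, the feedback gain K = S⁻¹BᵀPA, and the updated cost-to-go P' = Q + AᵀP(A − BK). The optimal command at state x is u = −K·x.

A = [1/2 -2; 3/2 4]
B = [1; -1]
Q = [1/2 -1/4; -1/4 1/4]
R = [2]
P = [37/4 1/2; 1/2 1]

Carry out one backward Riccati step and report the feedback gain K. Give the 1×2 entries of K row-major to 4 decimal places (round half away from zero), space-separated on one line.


0.3222 -1.7333

BᵀP = [8.7500 -0.5000]
S = R + BᵀPB = [2] + [9.2500] = [11.2500]
BᵀPA = [3.6250 -19.5000]
K = S⁻¹·BᵀPA = [0.3222 -1.7333]
A−BK = [0.1778 -0.2667; 1.8222 2.2667]
AᵀP(A−BK) = [4.1444 2.5333; 2.5333 11.2000]
P' = Q + AᵀP(A−BK) = [4.6444 2.2833; 2.2833 11.4500]
tr(P') = 16.0944


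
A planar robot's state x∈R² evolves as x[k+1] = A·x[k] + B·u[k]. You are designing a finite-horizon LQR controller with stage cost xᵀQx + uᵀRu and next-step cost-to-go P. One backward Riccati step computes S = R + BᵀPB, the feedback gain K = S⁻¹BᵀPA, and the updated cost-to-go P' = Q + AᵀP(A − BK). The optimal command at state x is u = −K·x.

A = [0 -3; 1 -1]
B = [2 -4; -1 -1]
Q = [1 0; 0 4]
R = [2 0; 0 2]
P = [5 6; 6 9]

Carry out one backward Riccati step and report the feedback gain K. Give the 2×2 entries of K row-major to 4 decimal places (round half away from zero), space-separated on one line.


-0.3431 0.0392 -0.2843 0.8039

BᵀP = [4.0000 3.0000; -26.0000 -33.0000]
S = R + BᵀPB = [2 0; 0 2] + [5.0000 -19.0000; -19.0000 137.0000] = [7.0000 -19.0000; -19.0000 139.0000]
BᵀPA = [3.0000 -15.0000; -33.0000 111.0000]
K = S⁻¹·BᵀPA = [-0.3431 0.0392; -0.2843 0.8039]
A−BK = [-0.4510 0.1373; 0.3725 -0.1569]
AᵀP(A−BK) = [0.6471 -0.5882; -0.5882 1.3529]
P' = Q + AᵀP(A−BK) = [1.6471 -0.5882; -0.5882 5.3529]
tr(P') = 7.0000


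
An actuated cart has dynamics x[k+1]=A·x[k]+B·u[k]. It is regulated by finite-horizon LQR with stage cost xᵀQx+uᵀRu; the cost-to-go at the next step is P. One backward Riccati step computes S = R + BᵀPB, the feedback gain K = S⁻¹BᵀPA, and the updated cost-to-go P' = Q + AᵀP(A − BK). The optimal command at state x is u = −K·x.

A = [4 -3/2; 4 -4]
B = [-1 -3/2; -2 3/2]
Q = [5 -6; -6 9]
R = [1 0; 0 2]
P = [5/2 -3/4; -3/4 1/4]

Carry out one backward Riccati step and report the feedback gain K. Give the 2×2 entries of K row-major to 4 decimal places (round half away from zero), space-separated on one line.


-0.6780 0.2401 -1.0576 0.0746

BᵀP = [-1.0000 0.2500; -4.8750 1.5000]
S = R + BᵀPB = [1 0; 0 2] + [0.5000 1.8750; 1.8750 9.5625] = [1.5000 1.8750; 1.8750 11.5625]
BᵀPA = [-3.0000 0.5000; -13.5000 1.3125]
K = S⁻¹·BᵀPA = [-0.6780 0.2401; -1.0576 0.0746]
A−BK = [1.7356 -1.1480; 4.2305 -3.6316]
AᵀP(A−BK) = [3.6881 -0.7729; -0.7729 0.4071]
P' = Q + AᵀP(A−BK) = [8.6881 -6.7729; -6.7729 9.4071]
tr(P') = 18.0952


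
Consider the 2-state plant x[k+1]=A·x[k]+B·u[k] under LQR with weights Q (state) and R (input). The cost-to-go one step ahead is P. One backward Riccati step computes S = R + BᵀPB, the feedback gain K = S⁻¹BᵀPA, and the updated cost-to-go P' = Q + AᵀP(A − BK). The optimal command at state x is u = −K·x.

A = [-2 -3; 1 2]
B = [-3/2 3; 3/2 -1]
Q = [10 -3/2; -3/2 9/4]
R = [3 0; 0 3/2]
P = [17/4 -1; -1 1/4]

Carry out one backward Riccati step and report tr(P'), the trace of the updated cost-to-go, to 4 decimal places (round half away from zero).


BᵀP = [-7.8750 1.8750; 13.7500 -3.2500]
S = R + BᵀPB = [3 0; 0 3/2] + [14.6250 -25.5000; -25.5000 44.5000] = [17.6250 -25.5000; -25.5000 46.0000]
BᵀPA = [17.6250 27.3750; -30.7500 -47.7500]
K = S⁻¹·BᵀPA = [0.1659 0.2593; -0.5765 -0.8943]
A−BK = [-0.0216 0.0718; 0.1746 0.7167]
AᵀP(A−BK) = [0.5983 0.9301; 0.9301 1.4487]
P' = Q + AᵀP(A−BK) = [10.5983 -0.5699; -0.5699 3.6987]
tr(P') = 14.2970

14.2970


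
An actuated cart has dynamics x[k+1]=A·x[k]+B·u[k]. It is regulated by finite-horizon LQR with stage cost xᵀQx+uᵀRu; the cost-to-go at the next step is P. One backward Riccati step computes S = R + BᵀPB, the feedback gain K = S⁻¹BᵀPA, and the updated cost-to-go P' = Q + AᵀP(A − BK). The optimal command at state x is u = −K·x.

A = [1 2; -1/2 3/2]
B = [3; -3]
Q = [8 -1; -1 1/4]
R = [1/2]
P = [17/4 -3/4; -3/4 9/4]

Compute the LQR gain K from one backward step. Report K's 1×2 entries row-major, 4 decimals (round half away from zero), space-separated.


0.2690 0.2276

BᵀP = [15.0000 -9.0000]
S = R + BᵀPB = [1/2] + [72.0000] = [72.5000]
BᵀPA = [19.5000 16.5000]
K = S⁻¹·BᵀPA = [0.2690 0.2276]
A−BK = [0.1931 1.3172; 0.3069 2.1828]
AᵀP(A−BK) = [0.3177 1.9996; 1.9996 13.8073]
P' = Q + AᵀP(A−BK) = [8.3177 0.9996; 0.9996 14.0573]
tr(P') = 22.3750


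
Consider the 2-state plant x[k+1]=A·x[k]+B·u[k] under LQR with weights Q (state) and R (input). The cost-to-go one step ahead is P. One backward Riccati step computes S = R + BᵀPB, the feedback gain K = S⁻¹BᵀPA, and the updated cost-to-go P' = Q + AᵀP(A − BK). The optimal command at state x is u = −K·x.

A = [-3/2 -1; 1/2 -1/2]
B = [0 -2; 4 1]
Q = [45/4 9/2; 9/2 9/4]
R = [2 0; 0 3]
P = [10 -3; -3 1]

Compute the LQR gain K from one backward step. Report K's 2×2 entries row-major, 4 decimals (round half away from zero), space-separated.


BᵀP = [-12.0000 4.0000; -23.0000 7.0000]
S = R + BᵀPB = [2 0; 0 3] + [16.0000 28.0000; 28.0000 53.0000] = [18.0000 28.0000; 28.0000 56.0000]
BᵀPA = [20.0000 10.0000; 38.0000 19.5000]
K = S⁻¹·BᵀPA = [0.2500 0.0625; 0.5536 0.3170]
A−BK = [-0.3929 -0.3661; -1.0536 -1.0670]
AᵀP(A−BK) = [1.2143 0.7054; 0.7054 0.4442]
P' = Q + AᵀP(A−BK) = [12.4643 5.2054; 5.2054 2.6942]
tr(P') = 15.1585

0.2500 0.0625 0.5536 0.3170


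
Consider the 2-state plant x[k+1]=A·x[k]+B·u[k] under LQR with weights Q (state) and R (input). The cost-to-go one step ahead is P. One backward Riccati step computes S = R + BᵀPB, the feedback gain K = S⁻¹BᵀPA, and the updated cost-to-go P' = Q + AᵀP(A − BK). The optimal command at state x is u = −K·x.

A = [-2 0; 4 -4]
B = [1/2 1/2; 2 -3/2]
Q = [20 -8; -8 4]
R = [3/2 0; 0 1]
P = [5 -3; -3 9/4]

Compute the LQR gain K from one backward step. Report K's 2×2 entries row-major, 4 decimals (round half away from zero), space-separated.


0.5219 -0.6887 -2.5598 1.2864

BᵀP = [-3.5000 3.0000; 7.0000 -4.8750]
S = R + BᵀPB = [3/2 0; 0 1] + [4.2500 -6.2500; -6.2500 10.8125] = [5.7500 -6.2500; -6.2500 11.8125]
BᵀPA = [19.0000 -12.0000; -33.5000 19.5000]
K = S⁻¹·BᵀPA = [0.5219 -0.6887; -2.5598 1.2864]
A−BK = [-0.9811 -0.2989; -0.8836 -0.6930]
AᵀP(A−BK) = [8.3292 -3.8202; -3.8202 2.6508]
P' = Q + AᵀP(A−BK) = [28.3292 -11.8202; -11.8202 6.6508]
tr(P') = 34.9800


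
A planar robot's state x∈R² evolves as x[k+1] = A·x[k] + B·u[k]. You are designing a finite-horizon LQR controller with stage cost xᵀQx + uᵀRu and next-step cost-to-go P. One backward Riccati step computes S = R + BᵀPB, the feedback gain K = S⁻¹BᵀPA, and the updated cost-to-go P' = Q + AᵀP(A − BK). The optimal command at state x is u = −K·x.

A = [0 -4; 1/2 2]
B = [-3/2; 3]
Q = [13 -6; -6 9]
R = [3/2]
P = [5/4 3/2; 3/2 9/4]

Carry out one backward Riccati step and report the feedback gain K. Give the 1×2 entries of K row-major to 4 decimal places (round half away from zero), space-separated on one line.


0.2034 -0.1356

BᵀP = [2.6250 4.5000]
S = R + BᵀPB = [3/2] + [9.5625] = [11.0625]
BᵀPA = [2.2500 -1.5000]
K = S⁻¹·BᵀPA = [0.2034 -0.1356]
A−BK = [0.3051 -4.2034; -0.1102 2.4068]
AᵀP(A−BK) = [0.1049 -0.4449; -0.4449 4.7966]
P' = Q + AᵀP(A−BK) = [13.1049 -6.4449; -6.4449 13.7966]
tr(P') = 26.9015


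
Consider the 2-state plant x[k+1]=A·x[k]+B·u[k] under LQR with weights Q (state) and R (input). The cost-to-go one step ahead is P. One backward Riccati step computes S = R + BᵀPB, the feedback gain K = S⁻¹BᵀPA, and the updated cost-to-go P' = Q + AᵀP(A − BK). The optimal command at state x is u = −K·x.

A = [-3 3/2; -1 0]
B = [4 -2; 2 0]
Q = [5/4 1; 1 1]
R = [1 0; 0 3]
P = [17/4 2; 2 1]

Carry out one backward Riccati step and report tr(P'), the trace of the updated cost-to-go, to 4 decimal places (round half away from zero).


BᵀP = [21.0000 10.0000; -8.5000 -4.0000]
S = R + BᵀPB = [1 0; 0 3] + [104.0000 -42.0000; -42.0000 17.0000] = [105.0000 -42.0000; -42.0000 20.0000]
BᵀPA = [-73.0000 31.5000; 29.5000 -12.7500]
K = S⁻¹·BᵀPA = [-0.6577 0.2813; 0.0938 -0.0469]
A−BK = [-0.1815 0.2813; 0.3155 -0.5625]
AᵀP(A−BK) = [0.4695 -0.2109; -0.2109 0.1055]
P' = Q + AᵀP(A−BK) = [1.7195 0.7891; 0.7891 1.1055]
tr(P') = 2.8250

2.8250


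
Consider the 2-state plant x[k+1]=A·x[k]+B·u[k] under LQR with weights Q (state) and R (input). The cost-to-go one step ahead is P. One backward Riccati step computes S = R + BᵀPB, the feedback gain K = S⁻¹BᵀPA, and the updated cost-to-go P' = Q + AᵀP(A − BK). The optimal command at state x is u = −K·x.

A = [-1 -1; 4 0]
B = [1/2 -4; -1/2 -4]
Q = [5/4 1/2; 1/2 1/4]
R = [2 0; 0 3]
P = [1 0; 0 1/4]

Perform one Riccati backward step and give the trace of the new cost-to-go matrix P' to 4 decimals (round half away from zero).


6.3270

BᵀP = [0.5000 -0.1250; -4.0000 -1.0000]
S = R + BᵀPB = [2 0; 0 3] + [0.3125 -1.5000; -1.5000 20.0000] = [2.3125 -1.5000; -1.5000 23.0000]
BᵀPA = [-1.0000 -0.5000; 0.0000 4.0000]
K = S⁻¹·BᵀPA = [-0.4515 -0.1080; -0.0294 0.1669]
A−BK = [-0.8920 -0.2785; 3.6564 0.6135]
AᵀP(A−BK) = [4.5485 0.8920; 0.8920 0.2785]
P' = Q + AᵀP(A−BK) = [5.7985 1.3920; 1.3920 0.5285]
tr(P') = 6.3270
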